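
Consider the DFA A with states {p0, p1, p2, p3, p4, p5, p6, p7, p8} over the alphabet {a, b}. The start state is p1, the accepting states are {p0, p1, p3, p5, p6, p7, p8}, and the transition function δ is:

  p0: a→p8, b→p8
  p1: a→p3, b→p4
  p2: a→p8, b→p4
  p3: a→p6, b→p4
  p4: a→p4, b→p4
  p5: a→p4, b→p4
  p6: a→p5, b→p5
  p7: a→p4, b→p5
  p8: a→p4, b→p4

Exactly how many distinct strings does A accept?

5

The useful subgraph on states {p1, p3, p5, p6} is acyclic, so L(A) is finite; the longest accepting path visits 4 useful states, giving maximum string length 3.
Counting accepting paths from p1 by length: 1 of length 0, 1 of length 1, 1 of length 2, 2 of length 3. Total 5.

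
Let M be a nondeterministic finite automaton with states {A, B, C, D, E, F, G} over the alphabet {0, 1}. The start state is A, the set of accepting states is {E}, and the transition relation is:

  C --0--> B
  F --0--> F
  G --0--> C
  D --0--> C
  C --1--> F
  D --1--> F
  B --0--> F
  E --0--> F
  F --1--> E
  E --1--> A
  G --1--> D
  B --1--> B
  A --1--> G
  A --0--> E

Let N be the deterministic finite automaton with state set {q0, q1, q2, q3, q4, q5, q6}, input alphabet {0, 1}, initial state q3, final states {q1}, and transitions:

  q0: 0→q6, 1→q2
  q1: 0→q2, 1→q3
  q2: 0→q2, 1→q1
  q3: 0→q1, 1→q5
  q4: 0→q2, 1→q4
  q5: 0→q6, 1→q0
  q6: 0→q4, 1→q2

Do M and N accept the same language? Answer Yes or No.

Exploring the product automaton M × N from the start pair (A, q3), following both machines on each input symbol, reaches 7 state pairs: (A, q3), (E, q1), (G, q5), (F, q2), (C, q6), (D, q0), (B, q4).
M accepts in {E} and N accepts in {q1}. In every reachable pair the two components are either both accepting — (E, q1) — or both non-accepting, so no string is accepted by exactly one of the machines: L(M) \ L(N) and L(N) \ L(M) are both empty.
Hence every string is accepted by M iff it is accepted by N, and the two languages coincide.

Yes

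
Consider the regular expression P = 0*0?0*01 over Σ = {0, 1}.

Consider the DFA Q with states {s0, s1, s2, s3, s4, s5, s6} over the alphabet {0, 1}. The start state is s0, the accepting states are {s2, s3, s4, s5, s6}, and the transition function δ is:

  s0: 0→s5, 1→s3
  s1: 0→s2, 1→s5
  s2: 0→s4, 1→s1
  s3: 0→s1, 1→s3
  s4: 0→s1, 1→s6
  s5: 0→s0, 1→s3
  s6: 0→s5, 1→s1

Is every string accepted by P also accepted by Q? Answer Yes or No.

Yes

Converting the expression P to a DFA (subset construction, then merging equivalent states) gives the minimal DFA with states {p0, p1, p2, p3}, start state p0, accepting states {p3} and transitions p0: 0→p1, 1→p2; p1: 0→p1, 1→p3; p2: 0→p2, 1→p2; p3: 0→p2, 1→p2.
Exploring the product automaton P × Q from the start pair (p0, s0), following both machines on each input symbol, reaches 11 state pairs: (p0, s0), (p1, s5), (p2, s3), (p1, s0), (p3, s3), (p2, s1), (p2, s2), (p2, s5), (p2, s4), (p2, s0), (p2, s6).
P accepts in {p3} and Q accepts in {s2, s3, s4, s5, s6}. The reachable pairs whose P-component is accepting are (p3, s3); in each of them the Q-component is accepting too, so the product for L(P) \ L(Q) (P-component accepting, Q-component rejecting) has no reachable accepting pair and the difference is empty.
Hence every string in L(P) is also in L(Q).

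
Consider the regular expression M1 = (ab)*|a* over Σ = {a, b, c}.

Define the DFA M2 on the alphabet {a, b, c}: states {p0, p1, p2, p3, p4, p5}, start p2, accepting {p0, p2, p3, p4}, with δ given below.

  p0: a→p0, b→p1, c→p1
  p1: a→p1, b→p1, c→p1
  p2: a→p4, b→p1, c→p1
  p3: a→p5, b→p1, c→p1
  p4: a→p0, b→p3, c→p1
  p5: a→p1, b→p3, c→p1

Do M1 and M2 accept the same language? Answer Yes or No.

Converting the expression M1 to a DFA (subset construction, then merging equivalent states) gives the minimal DFA with states {r0, r1, r2, r3, r4, r5}, start state r0, accepting states {r0, r1, r3, r4} and transitions r0: a→r1, b→r2, c→r2; r1: a→r3, b→r4, c→r2; r2: a→r2, b→r2, c→r2; r3: a→r3, b→r2, c→r2; r4: a→r5, b→r2, c→r2; r5: a→r2, b→r4, c→r2.
Exploring the product automaton M1 × M2 from the start pair (r0, p2), following both machines on each input symbol, reaches 6 state pairs: (r0, p2), (r1, p4), (r2, p1), (r3, p0), (r4, p3), (r5, p5).
M1 accepts in {r0, r1, r3, r4} and M2 accepts in {p0, p2, p3, p4}. In every reachable pair the two components are either both accepting — (r0, p2), (r1, p4), (r3, p0), (r4, p3) — or both non-accepting, so no string is accepted by exactly one of the machines: L(M1) \ L(M2) and L(M2) \ L(M1) are both empty.
Hence every string is accepted by M1 iff it is accepted by M2, and the two languages coincide.

Yes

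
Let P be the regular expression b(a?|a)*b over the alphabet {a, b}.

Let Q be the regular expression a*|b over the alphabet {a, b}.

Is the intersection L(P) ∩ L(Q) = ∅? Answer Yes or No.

Yes

Converting the expression P to a DFA (subset construction, then merging equivalent states) gives the minimal DFA with states {p0, p1, p2, p3}, start state p0, accepting states {p3} and transitions p0: a→p1, b→p2; p1: a→p1, b→p1; p2: a→p2, b→p3; p3: a→p1, b→p1.
Converting the expression Q to a DFA (subset construction, then merging equivalent states) gives the minimal DFA with states {q0, q1, q2, q3}, start state q0, accepting states {q0, q1, q2} and transitions q0: a→q1, b→q2; q1: a→q1, b→q3; q2: a→q3, b→q3; q3: a→q3, b→q3.
Exploring the product automaton P × Q from the start pair (p0, q0), following both machines on each input symbol, reaches 6 state pairs: (p0, q0), (p1, q1), (p2, q2), (p1, q3), (p2, q3), (p3, q3).
P accepts in {p3} and Q accepts in {q0, q1, q2}; no reachable pair has both components accepting, so no string drives both machines to acceptance simultaneously and L(P) ∩ L(Q) = ∅.
So no string is accepted by both, and the intersection is empty.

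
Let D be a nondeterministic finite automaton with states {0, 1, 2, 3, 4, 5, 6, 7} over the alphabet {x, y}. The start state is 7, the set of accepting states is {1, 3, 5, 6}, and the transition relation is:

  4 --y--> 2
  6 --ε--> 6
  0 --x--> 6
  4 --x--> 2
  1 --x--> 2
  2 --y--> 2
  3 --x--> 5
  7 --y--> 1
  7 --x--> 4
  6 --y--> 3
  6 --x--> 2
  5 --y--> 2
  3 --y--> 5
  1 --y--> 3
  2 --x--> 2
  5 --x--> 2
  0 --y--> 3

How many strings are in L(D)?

4

The useful subgraph on states {1, 3, 5, 7} is acyclic, so L(D) is finite; the longest accepting path visits 4 useful states, giving maximum string length 3.
Counting accepting paths from 7 by length: 1 of length 1, 1 of length 2, 2 of length 3. Total 4.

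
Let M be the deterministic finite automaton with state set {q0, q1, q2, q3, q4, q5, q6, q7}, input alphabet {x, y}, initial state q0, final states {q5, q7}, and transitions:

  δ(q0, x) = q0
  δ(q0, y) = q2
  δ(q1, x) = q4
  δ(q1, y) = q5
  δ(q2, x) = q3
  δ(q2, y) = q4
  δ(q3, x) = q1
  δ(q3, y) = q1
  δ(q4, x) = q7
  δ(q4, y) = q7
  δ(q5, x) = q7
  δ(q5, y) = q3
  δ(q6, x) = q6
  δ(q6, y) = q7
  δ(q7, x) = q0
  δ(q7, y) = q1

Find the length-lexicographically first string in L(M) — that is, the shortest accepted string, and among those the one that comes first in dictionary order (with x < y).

A breadth-first search from q0 reaches an accepting state first via the path q0 → q2 → q4 → q7 on input yyx.
No string of length < 3 is accepted (BFS exhausts all shorter strings without reaching an accepting state), and yyx is the lexicographically least accepting string of length 3.

yyx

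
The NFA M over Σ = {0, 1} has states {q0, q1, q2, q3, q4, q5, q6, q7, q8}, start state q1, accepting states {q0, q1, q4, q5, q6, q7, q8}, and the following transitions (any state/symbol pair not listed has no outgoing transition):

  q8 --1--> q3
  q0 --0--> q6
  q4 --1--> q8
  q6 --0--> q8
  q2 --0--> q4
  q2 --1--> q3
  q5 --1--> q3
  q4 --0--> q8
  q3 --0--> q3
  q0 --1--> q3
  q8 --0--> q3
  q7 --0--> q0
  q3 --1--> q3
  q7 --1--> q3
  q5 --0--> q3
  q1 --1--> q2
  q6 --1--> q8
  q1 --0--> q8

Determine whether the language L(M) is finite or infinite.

The useful states (reachable from q1 and able to reach an accepting state) are {q1, q2, q4, q8}.
Restricted to these states the transition graph has no cycle, so every accepting path has bounded length and L is finite.

finite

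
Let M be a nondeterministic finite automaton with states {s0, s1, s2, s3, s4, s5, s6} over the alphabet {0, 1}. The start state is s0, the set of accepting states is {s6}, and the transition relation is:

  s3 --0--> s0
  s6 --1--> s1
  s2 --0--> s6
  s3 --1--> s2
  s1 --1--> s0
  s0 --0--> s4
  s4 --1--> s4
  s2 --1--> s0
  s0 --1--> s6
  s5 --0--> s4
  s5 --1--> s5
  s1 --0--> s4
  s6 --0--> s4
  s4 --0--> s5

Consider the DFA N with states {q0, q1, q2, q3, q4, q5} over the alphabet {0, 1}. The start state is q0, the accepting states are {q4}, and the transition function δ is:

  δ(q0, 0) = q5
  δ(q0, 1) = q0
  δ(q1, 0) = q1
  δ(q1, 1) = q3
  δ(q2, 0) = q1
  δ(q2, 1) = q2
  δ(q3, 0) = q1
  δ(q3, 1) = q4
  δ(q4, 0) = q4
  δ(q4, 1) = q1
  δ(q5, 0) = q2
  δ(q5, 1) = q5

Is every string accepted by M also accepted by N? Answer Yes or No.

The string 1 is in L(M) but not in L(N).
So L(M) ⊄ L(N).

No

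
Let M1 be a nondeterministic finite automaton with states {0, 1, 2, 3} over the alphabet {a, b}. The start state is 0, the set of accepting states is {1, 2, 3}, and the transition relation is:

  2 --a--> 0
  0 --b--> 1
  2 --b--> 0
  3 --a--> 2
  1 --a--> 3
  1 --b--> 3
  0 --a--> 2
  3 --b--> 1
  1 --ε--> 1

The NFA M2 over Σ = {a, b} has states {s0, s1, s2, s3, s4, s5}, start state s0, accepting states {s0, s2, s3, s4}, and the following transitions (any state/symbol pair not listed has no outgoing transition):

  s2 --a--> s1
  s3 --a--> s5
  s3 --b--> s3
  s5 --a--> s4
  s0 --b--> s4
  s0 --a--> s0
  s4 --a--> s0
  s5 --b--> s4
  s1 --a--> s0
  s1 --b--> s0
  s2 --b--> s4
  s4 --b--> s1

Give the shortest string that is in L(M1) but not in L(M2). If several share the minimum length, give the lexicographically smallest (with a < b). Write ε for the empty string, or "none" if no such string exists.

The string bb is accepted by M1 but not by M2.
No shorter string lies in the difference, and bb is the lexicographically first length-2 string in L(M1) \ L(M2).

bb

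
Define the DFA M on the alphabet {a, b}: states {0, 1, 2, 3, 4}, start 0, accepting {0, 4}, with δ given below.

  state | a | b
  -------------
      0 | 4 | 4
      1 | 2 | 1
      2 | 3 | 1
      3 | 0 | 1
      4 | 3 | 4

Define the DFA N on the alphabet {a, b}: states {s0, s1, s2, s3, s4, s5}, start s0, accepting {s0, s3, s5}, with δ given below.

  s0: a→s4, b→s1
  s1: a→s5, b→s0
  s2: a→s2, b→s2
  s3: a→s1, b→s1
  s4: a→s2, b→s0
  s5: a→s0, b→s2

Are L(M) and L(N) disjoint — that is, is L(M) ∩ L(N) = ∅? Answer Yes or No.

The empty string ε is accepted by both M and N.
Hence L(M) ∩ L(N) ≠ ∅.

No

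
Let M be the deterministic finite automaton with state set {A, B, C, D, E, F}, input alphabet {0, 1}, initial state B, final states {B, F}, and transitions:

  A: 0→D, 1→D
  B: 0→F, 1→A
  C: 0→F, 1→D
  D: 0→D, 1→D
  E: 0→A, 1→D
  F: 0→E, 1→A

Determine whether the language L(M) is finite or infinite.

The useful states (reachable from B and able to reach an accepting state) are {B, F}.
Restricted to these states the transition graph has no cycle, so every accepting path has bounded length and L is finite.

finite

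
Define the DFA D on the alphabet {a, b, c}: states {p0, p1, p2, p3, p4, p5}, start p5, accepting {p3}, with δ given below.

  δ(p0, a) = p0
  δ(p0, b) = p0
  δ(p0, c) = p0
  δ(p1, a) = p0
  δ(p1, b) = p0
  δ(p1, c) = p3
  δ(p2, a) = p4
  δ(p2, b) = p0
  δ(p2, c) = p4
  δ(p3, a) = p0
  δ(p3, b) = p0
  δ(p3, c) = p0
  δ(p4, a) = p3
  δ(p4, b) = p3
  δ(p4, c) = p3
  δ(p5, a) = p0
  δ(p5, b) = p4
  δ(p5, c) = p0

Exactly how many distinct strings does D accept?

3

The useful subgraph on states {p3, p4, p5} is acyclic, so L(D) is finite; the longest accepting path visits 3 useful states, giving maximum string length 2.
Counting accepting paths from p5 by length: 3 of length 2. Total 3.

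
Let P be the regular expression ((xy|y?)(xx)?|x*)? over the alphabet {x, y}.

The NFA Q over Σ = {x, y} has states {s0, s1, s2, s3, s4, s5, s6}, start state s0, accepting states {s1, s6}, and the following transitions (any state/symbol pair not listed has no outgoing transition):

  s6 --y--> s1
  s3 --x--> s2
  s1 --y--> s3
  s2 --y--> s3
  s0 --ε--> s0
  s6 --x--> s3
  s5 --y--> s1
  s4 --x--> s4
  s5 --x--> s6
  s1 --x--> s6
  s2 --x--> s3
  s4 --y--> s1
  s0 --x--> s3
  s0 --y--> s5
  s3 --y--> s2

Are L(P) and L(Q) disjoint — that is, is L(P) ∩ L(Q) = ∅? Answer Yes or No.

Yes

Converting the expression P to a DFA (subset construction, then merging equivalent states) gives the minimal DFA with states {p0, p1, p2, p3, p4, p5, p6}, start state p0, accepting states {p0, p1, p2, p3, p6} and transitions p0: x→p1, y→p2; p1: x→p3, y→p2; p2: x→p4, y→p5; p3: x→p3, y→p5; p4: x→p6, y→p5; p5: x→p5, y→p5; p6: x→p5, y→p5.
Exploring the product automaton P × Q from the start pair (p0, s0), following both machines on each input symbol, reaches 14 state pairs: (p0, s0), (p1, s3), (p2, s5), (p3, s2), (p2, s2), (p4, s6), (p5, s1), (p3, s3), (p5, s3), (p4, s3), (p6, s3), (p5, s6), (p5, s2), (p6, s2).
P accepts in {p0, p1, p2, p3, p6} and Q accepts in {s1, s6}; no reachable pair has both components accepting, so no string drives both machines to acceptance simultaneously and L(P) ∩ L(Q) = ∅.
So no string is accepted by both, and the intersection is empty.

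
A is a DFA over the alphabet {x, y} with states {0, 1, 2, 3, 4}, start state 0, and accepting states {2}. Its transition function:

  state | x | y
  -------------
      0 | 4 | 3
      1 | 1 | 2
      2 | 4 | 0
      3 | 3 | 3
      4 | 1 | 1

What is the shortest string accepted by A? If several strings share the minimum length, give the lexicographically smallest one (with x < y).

xxy

A breadth-first search from 0 reaches an accepting state first via the path 0 → 4 → 1 → 2 on input xxy.
No string of length < 3 is accepted (BFS exhausts all shorter strings without reaching an accepting state), and xxy is the lexicographically least accepting string of length 3.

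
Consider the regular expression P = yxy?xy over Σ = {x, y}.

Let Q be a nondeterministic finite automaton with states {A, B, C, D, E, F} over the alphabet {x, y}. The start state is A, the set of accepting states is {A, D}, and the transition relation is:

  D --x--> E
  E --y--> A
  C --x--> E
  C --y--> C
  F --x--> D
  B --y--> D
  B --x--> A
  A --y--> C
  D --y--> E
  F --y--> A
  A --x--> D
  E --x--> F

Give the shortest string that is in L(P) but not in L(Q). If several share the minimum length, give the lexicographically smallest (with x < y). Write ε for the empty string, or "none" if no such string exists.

The string yxyxy is accepted by P but not by Q.
No shorter string lies in the difference, and yxyxy is the lexicographically first length-5 string in L(P) \ L(Q).

yxyxy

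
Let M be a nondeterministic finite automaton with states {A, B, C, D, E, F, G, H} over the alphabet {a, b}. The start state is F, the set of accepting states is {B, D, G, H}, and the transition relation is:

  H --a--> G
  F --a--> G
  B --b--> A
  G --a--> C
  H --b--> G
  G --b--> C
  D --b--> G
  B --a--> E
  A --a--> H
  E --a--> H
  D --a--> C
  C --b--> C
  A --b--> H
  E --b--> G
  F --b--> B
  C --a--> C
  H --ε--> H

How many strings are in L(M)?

12

The useful subgraph on states {A, B, E, F, G, H} is acyclic, so L(M) is finite; the longest accepting path visits 5 useful states, giving maximum string length 4.
Counting accepting paths from F by length: 2 of length 1, 4 of length 3, 6 of length 4. Total 12.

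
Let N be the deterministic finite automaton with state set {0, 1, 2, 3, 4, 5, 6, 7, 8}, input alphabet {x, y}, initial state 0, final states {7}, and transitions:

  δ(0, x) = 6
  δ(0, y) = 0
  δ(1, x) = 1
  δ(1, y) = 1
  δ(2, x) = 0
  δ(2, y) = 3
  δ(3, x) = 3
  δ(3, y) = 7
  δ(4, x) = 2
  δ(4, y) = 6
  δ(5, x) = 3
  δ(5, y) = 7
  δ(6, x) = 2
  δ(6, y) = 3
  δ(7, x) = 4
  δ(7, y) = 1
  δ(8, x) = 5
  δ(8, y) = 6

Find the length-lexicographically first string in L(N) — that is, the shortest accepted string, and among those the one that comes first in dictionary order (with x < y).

A breadth-first search from 0 reaches an accepting state first via the path 0 → 6 → 3 → 7 on input xyy.
No string of length < 3 is accepted (BFS exhausts all shorter strings without reaching an accepting state), and xyy is the lexicographically least accepting string of length 3.

xyy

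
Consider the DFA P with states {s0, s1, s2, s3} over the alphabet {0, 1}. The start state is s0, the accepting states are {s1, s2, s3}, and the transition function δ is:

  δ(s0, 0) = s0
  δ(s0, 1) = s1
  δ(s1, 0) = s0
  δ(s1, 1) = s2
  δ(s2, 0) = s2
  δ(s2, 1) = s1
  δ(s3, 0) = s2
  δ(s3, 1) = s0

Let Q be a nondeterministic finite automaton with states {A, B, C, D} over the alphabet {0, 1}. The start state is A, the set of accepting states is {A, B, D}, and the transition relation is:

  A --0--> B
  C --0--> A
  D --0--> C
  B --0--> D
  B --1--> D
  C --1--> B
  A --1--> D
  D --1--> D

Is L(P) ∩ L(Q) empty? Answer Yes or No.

The string 1 is accepted by both P and Q.
Hence L(P) ∩ L(Q) ≠ ∅.

No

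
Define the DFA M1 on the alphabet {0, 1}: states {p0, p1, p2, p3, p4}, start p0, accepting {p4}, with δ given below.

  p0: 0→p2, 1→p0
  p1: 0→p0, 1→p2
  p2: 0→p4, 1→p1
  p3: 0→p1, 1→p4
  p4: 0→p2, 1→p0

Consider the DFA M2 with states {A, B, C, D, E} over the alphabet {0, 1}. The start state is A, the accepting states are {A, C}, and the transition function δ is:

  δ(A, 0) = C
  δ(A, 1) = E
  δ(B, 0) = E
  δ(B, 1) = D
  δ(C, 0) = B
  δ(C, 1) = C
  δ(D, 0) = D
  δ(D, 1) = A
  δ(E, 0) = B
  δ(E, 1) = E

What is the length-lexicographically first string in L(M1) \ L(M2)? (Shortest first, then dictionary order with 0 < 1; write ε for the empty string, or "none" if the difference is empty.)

The string 00 is accepted by M1 but not by M2.
No shorter string lies in the difference, and 00 is the lexicographically first length-2 string in L(M1) \ L(M2).

00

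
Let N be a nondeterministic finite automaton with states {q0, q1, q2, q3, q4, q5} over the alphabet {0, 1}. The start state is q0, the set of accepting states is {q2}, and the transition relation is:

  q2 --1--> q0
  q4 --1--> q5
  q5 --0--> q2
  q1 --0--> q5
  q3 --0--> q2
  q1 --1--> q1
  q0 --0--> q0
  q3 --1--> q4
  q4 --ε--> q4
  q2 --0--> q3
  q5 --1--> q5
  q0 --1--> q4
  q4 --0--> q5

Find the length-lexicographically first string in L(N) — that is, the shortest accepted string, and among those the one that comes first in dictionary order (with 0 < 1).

A breadth-first search from q0 reaches an accepting state first via the path q0 → q4 → q5 → q2 on input 100.
No string of length < 3 is accepted (BFS exhausts all shorter strings without reaching an accepting state), and 100 is the lexicographically least accepting string of length 3.

100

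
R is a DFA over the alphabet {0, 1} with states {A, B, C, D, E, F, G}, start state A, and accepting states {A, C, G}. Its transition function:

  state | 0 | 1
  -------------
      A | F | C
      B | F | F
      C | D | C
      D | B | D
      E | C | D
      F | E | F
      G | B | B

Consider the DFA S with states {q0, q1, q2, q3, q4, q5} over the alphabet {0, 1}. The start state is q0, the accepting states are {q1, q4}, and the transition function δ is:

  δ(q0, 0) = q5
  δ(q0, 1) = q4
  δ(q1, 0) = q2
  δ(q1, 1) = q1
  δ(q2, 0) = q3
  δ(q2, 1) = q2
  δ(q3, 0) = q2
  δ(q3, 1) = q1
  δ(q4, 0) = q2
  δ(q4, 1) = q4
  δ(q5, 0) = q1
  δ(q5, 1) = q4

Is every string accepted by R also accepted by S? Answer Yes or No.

The empty string ε is in L(R) but not in L(S).
So L(R) ⊄ L(S).

No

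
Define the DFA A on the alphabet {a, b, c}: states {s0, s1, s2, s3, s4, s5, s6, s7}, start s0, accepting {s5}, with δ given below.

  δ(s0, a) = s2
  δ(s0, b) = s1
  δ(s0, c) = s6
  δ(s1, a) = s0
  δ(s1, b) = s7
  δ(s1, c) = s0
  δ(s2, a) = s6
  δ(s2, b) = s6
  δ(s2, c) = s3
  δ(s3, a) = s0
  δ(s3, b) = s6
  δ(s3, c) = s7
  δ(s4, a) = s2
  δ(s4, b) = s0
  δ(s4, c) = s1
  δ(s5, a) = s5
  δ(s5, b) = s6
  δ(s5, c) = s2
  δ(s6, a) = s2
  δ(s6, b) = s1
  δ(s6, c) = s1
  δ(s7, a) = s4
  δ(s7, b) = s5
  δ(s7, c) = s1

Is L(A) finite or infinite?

infinite

State s0 is reachable from the start and can reach an accepting state, and it lies on the cycle s0 → s1 → s0.
Traversing that cycle any number of times yields accepted strings of unbounded length, so the language is infinite.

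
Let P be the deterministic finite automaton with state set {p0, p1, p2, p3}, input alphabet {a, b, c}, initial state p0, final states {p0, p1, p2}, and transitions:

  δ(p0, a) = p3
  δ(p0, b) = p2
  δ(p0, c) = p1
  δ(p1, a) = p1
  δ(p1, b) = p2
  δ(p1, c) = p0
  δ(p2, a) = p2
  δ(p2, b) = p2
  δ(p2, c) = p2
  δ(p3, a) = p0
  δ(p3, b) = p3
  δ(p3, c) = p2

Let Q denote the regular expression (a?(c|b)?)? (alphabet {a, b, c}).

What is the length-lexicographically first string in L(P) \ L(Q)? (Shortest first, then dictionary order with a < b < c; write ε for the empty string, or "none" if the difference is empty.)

aa

The string aa is accepted by P but not by Q.
No shorter string lies in the difference, and aa is the lexicographically first length-2 string in L(P) \ L(Q).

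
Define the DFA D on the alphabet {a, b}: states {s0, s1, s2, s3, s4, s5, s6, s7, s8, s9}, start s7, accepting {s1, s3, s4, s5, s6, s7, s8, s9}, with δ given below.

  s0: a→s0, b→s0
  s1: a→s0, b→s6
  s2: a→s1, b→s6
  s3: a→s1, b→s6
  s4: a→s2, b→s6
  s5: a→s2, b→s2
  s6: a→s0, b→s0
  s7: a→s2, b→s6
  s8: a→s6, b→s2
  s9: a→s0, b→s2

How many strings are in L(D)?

5

The useful subgraph on states {s1, s2, s6, s7} is acyclic, so L(D) is finite; the longest accepting path visits 4 useful states, giving maximum string length 3.
Counting accepting paths from s7 by length: 1 of length 0, 1 of length 1, 2 of length 2, 1 of length 3. Total 5.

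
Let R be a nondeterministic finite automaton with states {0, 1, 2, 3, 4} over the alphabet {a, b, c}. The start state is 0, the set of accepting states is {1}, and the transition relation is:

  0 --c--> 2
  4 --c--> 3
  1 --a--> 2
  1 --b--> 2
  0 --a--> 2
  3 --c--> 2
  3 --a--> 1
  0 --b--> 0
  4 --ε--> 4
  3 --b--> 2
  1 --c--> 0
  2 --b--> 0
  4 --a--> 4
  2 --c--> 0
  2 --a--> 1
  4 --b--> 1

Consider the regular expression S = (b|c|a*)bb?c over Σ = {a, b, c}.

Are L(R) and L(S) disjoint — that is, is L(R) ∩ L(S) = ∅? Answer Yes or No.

Yes

Converting the expression S to a DFA (subset construction, then merging equivalent states) gives the minimal DFA with states {s0, s1, s2, s3, s4, s5, s6, s7}, start state s0, accepting states {s6} and transitions s0: a→s1, b→s2, c→s3; s1: a→s1, b→s4, c→s5; s2: a→s5, b→s4, c→s6; s3: a→s5, b→s4, c→s5; s4: a→s5, b→s7, c→s6; s5: a→s5, b→s5, c→s5; s6: a→s5, b→s5, c→s5; s7: a→s5, b→s5, c→s6.
Exploring the product automaton R × S from the start pair (0, s0), following both machines on each input symbol, reaches 13 state pairs: (0, s0), (2, s1), (0, s2), (2, s3), (1, s1), (0, s4), (0, s5), (2, s5), (2, s6), (1, s5), (2, s4), (0, s7), (0, s6).
R accepts in {1} and S accepts in {s6}; no reachable pair has both components accepting, so no string drives both machines to acceptance simultaneously and L(R) ∩ L(S) = ∅.
So no string is accepted by both, and the intersection is empty.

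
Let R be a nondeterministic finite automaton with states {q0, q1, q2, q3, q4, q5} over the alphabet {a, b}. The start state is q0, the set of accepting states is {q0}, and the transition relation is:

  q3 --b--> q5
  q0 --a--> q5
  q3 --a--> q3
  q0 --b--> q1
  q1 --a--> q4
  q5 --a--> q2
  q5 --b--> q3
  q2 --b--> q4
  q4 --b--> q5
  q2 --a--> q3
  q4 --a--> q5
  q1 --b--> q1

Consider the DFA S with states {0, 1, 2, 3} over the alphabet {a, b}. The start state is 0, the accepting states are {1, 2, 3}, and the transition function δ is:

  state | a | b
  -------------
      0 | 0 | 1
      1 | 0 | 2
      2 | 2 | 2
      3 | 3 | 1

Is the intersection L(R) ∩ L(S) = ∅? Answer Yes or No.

Yes

Exploring the product automaton R × S from the start pair (q0, 0), following both machines on each input symbol, reaches 14 state pairs: (q0, 0), (q5, 0), (q1, 1), (q2, 0), (q3, 1), (q4, 0), (q1, 2), (q3, 0), (q4, 1), (q5, 2), (q5, 1), (q4, 2), (q2, 2), (q3, 2).
R accepts in {q0} and S accepts in {1, 2, 3}; no reachable pair has both components accepting, so no string drives both machines to acceptance simultaneously and L(R) ∩ L(S) = ∅.
So no string is accepted by both, and the intersection is empty.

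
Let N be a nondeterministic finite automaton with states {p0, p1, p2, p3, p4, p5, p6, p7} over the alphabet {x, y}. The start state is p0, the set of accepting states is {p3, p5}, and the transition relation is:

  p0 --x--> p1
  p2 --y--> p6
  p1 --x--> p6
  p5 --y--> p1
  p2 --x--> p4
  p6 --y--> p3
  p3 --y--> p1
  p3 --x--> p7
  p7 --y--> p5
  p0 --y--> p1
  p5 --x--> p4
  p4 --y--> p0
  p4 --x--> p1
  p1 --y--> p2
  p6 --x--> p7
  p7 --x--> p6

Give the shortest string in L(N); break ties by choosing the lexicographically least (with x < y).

xxy

A breadth-first search from p0 reaches an accepting state first via the path p0 → p1 → p6 → p3 on input xxy.
No string of length < 3 is accepted (BFS exhausts all shorter strings without reaching an accepting state), and xxy is the lexicographically least accepting string of length 3.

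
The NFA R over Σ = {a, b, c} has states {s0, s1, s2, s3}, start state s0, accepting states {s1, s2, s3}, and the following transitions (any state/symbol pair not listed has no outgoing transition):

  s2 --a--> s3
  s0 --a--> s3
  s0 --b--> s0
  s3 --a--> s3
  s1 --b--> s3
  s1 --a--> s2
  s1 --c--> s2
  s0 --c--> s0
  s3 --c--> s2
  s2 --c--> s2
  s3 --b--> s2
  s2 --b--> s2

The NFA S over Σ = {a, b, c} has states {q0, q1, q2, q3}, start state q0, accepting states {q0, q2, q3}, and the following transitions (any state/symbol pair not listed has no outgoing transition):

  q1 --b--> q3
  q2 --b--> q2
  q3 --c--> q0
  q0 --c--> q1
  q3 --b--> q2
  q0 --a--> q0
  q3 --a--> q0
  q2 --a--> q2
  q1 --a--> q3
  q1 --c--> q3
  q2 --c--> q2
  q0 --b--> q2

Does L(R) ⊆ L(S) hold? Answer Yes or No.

The string ac is in L(R) but not in L(S).
So L(R) ⊄ L(S).

No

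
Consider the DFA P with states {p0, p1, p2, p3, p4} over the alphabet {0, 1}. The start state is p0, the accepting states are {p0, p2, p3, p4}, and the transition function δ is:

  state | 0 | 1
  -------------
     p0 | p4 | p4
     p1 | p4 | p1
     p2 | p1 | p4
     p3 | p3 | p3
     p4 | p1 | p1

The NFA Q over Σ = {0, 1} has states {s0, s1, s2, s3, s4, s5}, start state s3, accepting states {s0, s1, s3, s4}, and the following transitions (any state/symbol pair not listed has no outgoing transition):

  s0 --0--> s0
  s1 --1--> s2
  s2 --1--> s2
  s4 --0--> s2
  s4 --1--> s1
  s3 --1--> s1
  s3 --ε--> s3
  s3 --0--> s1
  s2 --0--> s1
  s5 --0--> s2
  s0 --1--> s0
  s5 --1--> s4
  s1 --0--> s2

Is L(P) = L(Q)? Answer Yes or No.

Yes

Exploring the product automaton P × Q from the start pair (p0, s3), following both machines on each input symbol, reaches 3 state pairs: (p0, s3), (p4, s1), (p1, s2).
P accepts in {p0, p2, p3, p4} and Q accepts in {s0, s1, s3, s4}. In every reachable pair the two components are either both accepting — (p0, s3), (p4, s1) — or both non-accepting, so no string is accepted by exactly one of the machines: L(P) \ L(Q) and L(Q) \ L(P) are both empty.
Hence every string is accepted by P iff it is accepted by Q, and the two languages coincide.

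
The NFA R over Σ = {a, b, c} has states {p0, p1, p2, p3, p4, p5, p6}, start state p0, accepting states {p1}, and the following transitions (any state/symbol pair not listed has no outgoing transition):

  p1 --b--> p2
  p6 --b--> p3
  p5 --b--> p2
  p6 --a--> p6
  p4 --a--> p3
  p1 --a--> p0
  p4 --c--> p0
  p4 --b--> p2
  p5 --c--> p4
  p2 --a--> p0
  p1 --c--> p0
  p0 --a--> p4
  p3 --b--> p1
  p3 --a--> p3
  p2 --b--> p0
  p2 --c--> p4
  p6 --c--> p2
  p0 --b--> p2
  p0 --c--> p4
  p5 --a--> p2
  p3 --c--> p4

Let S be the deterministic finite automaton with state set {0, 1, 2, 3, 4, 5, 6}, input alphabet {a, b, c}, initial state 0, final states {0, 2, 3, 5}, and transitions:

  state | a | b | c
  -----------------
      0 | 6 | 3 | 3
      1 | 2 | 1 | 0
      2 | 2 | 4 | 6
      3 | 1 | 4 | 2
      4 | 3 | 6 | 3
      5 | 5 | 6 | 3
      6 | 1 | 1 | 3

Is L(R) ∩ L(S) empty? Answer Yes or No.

Exploring the product automaton R × S from the start pair (p0, 0), following both machines on each input symbol, reaches 20 state pairs: (p0, 0), (p4, 6), (p2, 3), (p4, 3), (p3, 1), (p2, 1), (p0, 3), (p0, 1), (p0, 4), (p4, 2), (p2, 4), (p0, 2), (p3, 2), (p1, 1), (p4, 0), (p4, 1), (p2, 6), (p0, 6), (p1, 4), (p3, 6).
R accepts in {p1} and S accepts in {0, 2, 3, 5}; no reachable pair has both components accepting, so no string drives both machines to acceptance simultaneously and L(R) ∩ L(S) = ∅.
So no string is accepted by both, and the intersection is empty.

Yes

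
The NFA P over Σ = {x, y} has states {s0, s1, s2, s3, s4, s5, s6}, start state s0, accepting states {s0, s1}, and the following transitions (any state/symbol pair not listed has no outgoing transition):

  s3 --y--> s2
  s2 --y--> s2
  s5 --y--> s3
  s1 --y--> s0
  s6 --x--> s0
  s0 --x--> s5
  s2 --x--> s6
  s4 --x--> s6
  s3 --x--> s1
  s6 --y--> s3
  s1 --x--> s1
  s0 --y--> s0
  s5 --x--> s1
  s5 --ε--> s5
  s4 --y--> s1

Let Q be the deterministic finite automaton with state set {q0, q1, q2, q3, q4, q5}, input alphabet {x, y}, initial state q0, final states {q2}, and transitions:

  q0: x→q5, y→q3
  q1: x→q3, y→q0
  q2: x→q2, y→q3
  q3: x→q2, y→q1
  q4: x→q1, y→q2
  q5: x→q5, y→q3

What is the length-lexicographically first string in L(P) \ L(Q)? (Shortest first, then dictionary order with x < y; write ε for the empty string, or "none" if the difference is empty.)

ε

The empty string ε is accepted by P but not by Q.
Since ε is the unique shortest string, it is the required witness.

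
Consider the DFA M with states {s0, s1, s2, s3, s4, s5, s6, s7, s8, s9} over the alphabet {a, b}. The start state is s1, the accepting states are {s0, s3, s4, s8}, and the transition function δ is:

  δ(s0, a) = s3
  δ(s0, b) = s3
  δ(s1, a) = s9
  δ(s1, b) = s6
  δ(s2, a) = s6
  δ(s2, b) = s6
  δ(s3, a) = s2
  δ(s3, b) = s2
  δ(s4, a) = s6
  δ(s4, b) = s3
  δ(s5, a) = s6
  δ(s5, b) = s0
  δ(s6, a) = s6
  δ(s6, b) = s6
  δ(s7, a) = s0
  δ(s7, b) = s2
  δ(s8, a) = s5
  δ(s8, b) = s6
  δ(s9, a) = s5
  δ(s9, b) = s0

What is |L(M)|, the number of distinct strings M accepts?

The useful subgraph on states {s0, s1, s3, s5, s9} is acyclic, so L(M) is finite; the longest accepting path visits 5 useful states, giving maximum string length 4.
Counting accepting paths from s1 by length: 1 of length 2, 3 of length 3, 2 of length 4. Total 6.

6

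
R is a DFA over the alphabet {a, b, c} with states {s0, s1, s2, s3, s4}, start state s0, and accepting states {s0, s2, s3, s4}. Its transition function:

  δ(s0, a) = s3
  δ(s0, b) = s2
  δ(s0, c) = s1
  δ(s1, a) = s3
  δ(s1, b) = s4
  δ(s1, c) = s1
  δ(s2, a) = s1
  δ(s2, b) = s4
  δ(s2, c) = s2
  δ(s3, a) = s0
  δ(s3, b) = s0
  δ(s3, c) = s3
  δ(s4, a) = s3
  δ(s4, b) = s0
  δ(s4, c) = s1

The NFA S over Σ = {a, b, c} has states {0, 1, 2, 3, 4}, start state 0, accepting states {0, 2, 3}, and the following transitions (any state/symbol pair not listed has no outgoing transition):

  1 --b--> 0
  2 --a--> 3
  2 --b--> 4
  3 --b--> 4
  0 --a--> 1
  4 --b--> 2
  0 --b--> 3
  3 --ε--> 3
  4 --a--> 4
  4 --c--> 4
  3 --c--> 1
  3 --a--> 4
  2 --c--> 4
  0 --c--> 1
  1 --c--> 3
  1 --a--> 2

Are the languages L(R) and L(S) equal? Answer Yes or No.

The string a is accepted by R but rejected by S.
So L(R) ≠ L(S).

No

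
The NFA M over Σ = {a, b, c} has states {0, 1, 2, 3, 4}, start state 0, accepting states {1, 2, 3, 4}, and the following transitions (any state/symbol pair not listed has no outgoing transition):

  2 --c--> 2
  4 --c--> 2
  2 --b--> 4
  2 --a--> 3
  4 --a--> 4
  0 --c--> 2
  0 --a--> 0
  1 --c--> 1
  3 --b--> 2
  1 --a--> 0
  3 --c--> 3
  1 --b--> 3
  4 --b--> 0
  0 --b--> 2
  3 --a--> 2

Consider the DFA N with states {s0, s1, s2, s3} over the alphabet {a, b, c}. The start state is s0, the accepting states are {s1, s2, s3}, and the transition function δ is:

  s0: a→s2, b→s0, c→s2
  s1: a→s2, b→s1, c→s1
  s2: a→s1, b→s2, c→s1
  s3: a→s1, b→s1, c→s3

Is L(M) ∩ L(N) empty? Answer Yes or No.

The string c is accepted by both M and N.
Hence L(M) ∩ L(N) ≠ ∅.

No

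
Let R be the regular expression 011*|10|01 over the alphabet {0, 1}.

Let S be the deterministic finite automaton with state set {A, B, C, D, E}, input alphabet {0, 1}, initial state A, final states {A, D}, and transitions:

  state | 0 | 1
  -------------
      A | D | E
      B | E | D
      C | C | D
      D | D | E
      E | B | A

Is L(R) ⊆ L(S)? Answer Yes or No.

No

The string 01 is in L(R) but not in L(S).
So L(R) ⊄ L(S).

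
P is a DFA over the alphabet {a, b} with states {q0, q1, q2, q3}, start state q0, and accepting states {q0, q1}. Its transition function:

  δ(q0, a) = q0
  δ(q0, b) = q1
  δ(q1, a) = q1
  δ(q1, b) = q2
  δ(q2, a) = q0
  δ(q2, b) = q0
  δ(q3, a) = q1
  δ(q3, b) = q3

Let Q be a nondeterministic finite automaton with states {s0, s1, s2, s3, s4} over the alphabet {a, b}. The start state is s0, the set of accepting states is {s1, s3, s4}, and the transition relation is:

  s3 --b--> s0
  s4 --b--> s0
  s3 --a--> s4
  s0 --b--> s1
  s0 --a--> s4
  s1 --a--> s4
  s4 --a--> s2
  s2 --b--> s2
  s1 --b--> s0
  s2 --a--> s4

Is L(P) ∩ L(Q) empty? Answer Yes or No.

The string a is accepted by both P and Q.
Hence L(P) ∩ L(Q) ≠ ∅.

No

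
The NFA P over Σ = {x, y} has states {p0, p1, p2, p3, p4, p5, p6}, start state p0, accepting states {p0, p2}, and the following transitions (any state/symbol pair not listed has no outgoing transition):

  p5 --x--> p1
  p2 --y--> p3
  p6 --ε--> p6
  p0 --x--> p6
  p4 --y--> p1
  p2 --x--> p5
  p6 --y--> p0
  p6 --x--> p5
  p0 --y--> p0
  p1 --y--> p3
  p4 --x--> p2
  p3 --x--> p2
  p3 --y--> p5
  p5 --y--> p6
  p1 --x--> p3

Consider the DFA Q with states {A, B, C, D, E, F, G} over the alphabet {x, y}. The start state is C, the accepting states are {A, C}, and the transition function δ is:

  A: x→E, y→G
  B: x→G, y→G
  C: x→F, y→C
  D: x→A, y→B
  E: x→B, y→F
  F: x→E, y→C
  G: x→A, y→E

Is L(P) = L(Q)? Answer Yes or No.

Yes

Exploring the product automaton P × Q from the start pair (p0, C), following both machines on each input symbol, reaches 6 state pairs: (p0, C), (p6, F), (p5, E), (p1, B), (p3, G), (p2, A).
P accepts in {p0, p2} and Q accepts in {A, C}. In every reachable pair the two components are either both accepting — (p0, C), (p2, A) — or both non-accepting, so no string is accepted by exactly one of the machines: L(P) \ L(Q) and L(Q) \ L(P) are both empty.
Hence every string is accepted by P iff it is accepted by Q, and the two languages coincide.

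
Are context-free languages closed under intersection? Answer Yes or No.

No

{aⁿbⁿcᵐ : m,n≥0} and {aᵐbⁿcⁿ : m,n≥0} are both context-free, but their intersection {aⁿbⁿcⁿ : n≥0} is not (pumping lemma).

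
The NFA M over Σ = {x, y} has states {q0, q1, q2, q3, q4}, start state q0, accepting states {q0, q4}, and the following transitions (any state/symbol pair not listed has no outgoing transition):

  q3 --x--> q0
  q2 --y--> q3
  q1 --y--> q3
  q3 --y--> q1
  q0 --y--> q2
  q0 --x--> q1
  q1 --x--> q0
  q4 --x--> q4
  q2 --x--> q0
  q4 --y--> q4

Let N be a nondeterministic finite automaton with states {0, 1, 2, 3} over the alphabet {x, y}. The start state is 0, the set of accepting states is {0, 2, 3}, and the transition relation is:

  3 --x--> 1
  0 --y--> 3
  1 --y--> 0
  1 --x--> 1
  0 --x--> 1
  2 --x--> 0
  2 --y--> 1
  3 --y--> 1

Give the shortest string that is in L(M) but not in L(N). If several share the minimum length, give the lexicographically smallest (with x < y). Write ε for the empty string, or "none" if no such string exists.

The string xx is accepted by M but not by N.
No shorter string lies in the difference, and xx is the lexicographically first length-2 string in L(M) \ L(N).

xx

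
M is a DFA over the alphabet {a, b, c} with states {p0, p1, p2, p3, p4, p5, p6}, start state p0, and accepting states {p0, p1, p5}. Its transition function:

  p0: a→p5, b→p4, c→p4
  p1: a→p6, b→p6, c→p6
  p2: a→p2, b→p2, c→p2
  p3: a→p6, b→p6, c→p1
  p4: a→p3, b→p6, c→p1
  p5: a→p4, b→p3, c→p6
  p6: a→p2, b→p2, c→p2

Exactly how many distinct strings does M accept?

9

The useful subgraph on states {p0, p1, p3, p4, p5} is acyclic, so L(M) is finite; the longest accepting path visits 5 useful states, giving maximum string length 4.
Counting accepting paths from p0 by length: 1 of length 0, 1 of length 1, 2 of length 2, 4 of length 3, 1 of length 4. Total 9.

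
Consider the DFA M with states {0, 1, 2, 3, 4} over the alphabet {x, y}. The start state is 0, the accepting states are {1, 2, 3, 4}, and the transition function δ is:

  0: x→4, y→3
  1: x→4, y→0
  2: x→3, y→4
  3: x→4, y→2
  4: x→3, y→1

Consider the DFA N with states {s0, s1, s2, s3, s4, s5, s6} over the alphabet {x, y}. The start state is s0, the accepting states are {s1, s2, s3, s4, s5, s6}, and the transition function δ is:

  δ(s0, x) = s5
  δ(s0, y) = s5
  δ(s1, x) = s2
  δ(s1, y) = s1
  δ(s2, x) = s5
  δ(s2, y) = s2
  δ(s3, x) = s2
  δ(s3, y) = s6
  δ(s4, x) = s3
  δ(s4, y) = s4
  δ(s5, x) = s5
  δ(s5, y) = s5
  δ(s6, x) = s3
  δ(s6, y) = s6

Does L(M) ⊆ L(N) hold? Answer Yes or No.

Exploring the product automaton M × N from the start pair (0, s0), following both machines on each input symbol, reaches 6 state pairs: (0, s0), (4, s5), (3, s5), (1, s5), (2, s5), (0, s5).
M accepts in {1, 2, 3, 4} and N accepts in {s1, s2, s3, s4, s5, s6}. The reachable pairs whose M-component is accepting are (4, s5), (3, s5), (1, s5), (2, s5); in each of them the N-component is accepting too, so the product for L(M) \ L(N) (M-component accepting, N-component rejecting) has no reachable accepting pair and the difference is empty.
Hence every string in L(M) is also in L(N).

Yes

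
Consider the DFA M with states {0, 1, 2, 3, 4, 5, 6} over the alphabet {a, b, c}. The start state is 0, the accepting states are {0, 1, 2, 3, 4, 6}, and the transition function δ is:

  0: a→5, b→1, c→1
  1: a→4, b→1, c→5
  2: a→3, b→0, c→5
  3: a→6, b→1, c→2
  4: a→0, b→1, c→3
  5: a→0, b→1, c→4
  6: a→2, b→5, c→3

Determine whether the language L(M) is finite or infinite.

infinite

State 1 is reachable from the start and can reach an accepting state, and it lies on the cycle 1 → 1.
Traversing that cycle any number of times yields accepted strings of unbounded length, so the language is infinite.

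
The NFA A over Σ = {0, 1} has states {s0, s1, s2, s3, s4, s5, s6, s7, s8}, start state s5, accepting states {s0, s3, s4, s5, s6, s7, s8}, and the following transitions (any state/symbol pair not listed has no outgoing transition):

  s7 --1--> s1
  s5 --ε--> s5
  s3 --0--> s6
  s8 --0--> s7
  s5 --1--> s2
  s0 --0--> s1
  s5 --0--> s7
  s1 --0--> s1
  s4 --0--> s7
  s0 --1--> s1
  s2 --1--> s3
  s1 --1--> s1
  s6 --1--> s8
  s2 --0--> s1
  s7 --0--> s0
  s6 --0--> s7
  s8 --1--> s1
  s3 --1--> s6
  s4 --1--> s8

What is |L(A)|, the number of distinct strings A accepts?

The useful subgraph on states {s0, s2, s3, s5, s6, s7, s8} is acyclic, so L(A) is finite; the longest accepting path visits 7 useful states, giving maximum string length 6.
Counting accepting paths from s5 by length: 1 of length 0, 1 of length 1, 2 of length 2, 2 of length 3, 4 of length 4, 4 of length 5, 2 of length 6. Total 16.

16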